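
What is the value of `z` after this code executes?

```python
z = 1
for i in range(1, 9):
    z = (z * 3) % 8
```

Let's trace through this code step by step.

Initialize: z = 1
Entering loop: for i in range(1, 9):

After execution: z = 1
1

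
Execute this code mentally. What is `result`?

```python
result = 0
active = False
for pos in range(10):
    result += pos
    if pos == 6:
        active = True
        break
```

Let's trace through this code step by step.

Initialize: result = 0
Initialize: active = False
Entering loop: for pos in range(10):

After execution: result = 21
21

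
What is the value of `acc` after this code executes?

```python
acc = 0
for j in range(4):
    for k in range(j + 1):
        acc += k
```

Let's trace through this code step by step.

Initialize: acc = 0
Entering loop: for j in range(4):

After execution: acc = 10
10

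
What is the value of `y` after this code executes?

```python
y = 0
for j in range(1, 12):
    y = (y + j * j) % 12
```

Let's trace through this code step by step.

Initialize: y = 0
Entering loop: for j in range(1, 12):

After execution: y = 2
2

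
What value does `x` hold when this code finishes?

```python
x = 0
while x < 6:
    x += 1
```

Let's trace through this code step by step.

Initialize: x = 0
Entering loop: while x < 6:

After execution: x = 6
6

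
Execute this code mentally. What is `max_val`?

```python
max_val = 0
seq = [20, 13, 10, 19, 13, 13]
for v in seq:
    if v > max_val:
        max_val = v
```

Let's trace through this code step by step.

Initialize: max_val = 0
Initialize: seq = [20, 13, 10, 19, 13, 13]
Entering loop: for v in seq:

After execution: max_val = 20
20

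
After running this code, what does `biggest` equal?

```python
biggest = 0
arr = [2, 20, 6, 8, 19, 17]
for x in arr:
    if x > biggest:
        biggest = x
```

Let's trace through this code step by step.

Initialize: biggest = 0
Initialize: arr = [2, 20, 6, 8, 19, 17]
Entering loop: for x in arr:

After execution: biggest = 20
20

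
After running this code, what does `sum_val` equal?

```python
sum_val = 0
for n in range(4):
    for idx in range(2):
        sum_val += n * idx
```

Let's trace through this code step by step.

Initialize: sum_val = 0
Entering loop: for n in range(4):

After execution: sum_val = 6
6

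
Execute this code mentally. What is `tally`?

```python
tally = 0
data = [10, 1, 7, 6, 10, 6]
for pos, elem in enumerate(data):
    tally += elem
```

Let's trace through this code step by step.

Initialize: tally = 0
Initialize: data = [10, 1, 7, 6, 10, 6]
Entering loop: for pos, elem in enumerate(data):

After execution: tally = 40
40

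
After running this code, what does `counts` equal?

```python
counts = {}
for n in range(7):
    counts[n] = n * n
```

Let's trace through this code step by step.

Initialize: counts = {}
Entering loop: for n in range(7):

After execution: counts = {0: 0, 1: 1, 2: 4, 3: 9, 4: 16, 5: 25, 6: 36}
{0: 0, 1: 1, 2: 4, 3: 9, 4: 16, 5: 25, 6: 36}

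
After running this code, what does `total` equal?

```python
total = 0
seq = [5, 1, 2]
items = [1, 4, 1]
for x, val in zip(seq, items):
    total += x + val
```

Let's trace through this code step by step.

Initialize: total = 0
Initialize: seq = [5, 1, 2]
Initialize: items = [1, 4, 1]
Entering loop: for x, val in zip(seq, items):

After execution: total = 14
14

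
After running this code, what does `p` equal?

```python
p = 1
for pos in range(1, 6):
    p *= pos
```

Let's trace through this code step by step.

Initialize: p = 1
Entering loop: for pos in range(1, 6):

After execution: p = 120
120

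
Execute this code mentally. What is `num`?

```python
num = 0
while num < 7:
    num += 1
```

Let's trace through this code step by step.

Initialize: num = 0
Entering loop: while num < 7:

After execution: num = 7
7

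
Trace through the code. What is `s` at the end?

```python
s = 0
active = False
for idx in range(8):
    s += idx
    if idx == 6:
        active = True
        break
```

Let's trace through this code step by step.

Initialize: s = 0
Initialize: active = False
Entering loop: for idx in range(8):

After execution: s = 21
21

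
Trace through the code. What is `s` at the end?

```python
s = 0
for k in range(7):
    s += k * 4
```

Let's trace through this code step by step.

Initialize: s = 0
Entering loop: for k in range(7):

After execution: s = 84
84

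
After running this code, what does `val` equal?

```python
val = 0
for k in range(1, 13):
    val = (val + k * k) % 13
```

Let's trace through this code step by step.

Initialize: val = 0
Entering loop: for k in range(1, 13):

After execution: val = 0
0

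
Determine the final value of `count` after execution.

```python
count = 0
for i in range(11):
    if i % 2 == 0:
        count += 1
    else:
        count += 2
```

Let's trace through this code step by step.

Initialize: count = 0
Entering loop: for i in range(11):

After execution: count = 16
16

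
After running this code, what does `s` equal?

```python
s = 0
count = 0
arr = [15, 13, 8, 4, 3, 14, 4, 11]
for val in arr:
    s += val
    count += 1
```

Let's trace through this code step by step.

Initialize: s = 0
Initialize: count = 0
Initialize: arr = [15, 13, 8, 4, 3, 14, 4, 11]
Entering loop: for val in arr:

After execution: s = 72
72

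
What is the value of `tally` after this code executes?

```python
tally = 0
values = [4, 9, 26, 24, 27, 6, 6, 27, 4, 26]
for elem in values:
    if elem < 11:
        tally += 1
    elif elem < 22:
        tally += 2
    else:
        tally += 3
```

Let's trace through this code step by step.

Initialize: tally = 0
Initialize: values = [4, 9, 26, 24, 27, 6, 6, 27, 4, 26]
Entering loop: for elem in values:

After execution: tally = 20
20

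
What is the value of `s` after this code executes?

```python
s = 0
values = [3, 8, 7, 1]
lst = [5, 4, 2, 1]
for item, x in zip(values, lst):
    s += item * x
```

Let's trace through this code step by step.

Initialize: s = 0
Initialize: values = [3, 8, 7, 1]
Initialize: lst = [5, 4, 2, 1]
Entering loop: for item, x in zip(values, lst):

After execution: s = 62
62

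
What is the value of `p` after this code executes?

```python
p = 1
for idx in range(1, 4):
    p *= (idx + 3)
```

Let's trace through this code step by step.

Initialize: p = 1
Entering loop: for idx in range(1, 4):

After execution: p = 120
120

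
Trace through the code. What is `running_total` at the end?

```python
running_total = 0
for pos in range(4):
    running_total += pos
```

Let's trace through this code step by step.

Initialize: running_total = 0
Entering loop: for pos in range(4):

After execution: running_total = 6
6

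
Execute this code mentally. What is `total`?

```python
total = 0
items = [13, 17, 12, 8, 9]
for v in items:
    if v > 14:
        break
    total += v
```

Let's trace through this code step by step.

Initialize: total = 0
Initialize: items = [13, 17, 12, 8, 9]
Entering loop: for v in items:

After execution: total = 13
13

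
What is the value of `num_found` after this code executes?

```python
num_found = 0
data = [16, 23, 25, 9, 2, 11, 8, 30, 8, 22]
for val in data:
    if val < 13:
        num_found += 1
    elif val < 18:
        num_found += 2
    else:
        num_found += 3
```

Let's trace through this code step by step.

Initialize: num_found = 0
Initialize: data = [16, 23, 25, 9, 2, 11, 8, 30, 8, 22]
Entering loop: for val in data:

After execution: num_found = 19
19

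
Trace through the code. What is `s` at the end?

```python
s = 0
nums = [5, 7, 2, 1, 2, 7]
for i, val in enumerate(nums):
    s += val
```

Let's trace through this code step by step.

Initialize: s = 0
Initialize: nums = [5, 7, 2, 1, 2, 7]
Entering loop: for i, val in enumerate(nums):

After execution: s = 24
24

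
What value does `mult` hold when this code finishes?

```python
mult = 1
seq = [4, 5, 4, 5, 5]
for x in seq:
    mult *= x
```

Let's trace through this code step by step.

Initialize: mult = 1
Initialize: seq = [4, 5, 4, 5, 5]
Entering loop: for x in seq:

After execution: mult = 2000
2000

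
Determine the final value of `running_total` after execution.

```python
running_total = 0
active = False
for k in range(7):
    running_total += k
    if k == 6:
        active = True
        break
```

Let's trace through this code step by step.

Initialize: running_total = 0
Initialize: active = False
Entering loop: for k in range(7):

After execution: running_total = 21
21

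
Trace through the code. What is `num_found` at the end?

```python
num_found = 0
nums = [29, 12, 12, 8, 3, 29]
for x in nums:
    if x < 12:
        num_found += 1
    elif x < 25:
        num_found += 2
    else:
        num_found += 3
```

Let's trace through this code step by step.

Initialize: num_found = 0
Initialize: nums = [29, 12, 12, 8, 3, 29]
Entering loop: for x in nums:

After execution: num_found = 12
12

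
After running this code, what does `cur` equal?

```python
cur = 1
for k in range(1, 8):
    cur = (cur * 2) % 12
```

Let's trace through this code step by step.

Initialize: cur = 1
Entering loop: for k in range(1, 8):

After execution: cur = 8
8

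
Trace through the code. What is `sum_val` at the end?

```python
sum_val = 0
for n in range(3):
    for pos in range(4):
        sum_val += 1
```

Let's trace through this code step by step.

Initialize: sum_val = 0
Entering loop: for n in range(3):

After execution: sum_val = 12
12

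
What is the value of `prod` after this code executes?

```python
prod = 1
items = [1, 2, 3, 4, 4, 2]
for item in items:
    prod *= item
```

Let's trace through this code step by step.

Initialize: prod = 1
Initialize: items = [1, 2, 3, 4, 4, 2]
Entering loop: for item in items:

After execution: prod = 192
192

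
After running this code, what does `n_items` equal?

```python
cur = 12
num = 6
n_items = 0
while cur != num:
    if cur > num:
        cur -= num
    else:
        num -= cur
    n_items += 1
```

Let's trace through this code step by step.

Initialize: cur = 12
Initialize: num = 6
Initialize: n_items = 0
Entering loop: while cur != num:

After execution: n_items = 1
1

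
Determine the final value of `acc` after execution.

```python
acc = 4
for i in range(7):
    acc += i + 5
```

Let's trace through this code step by step.

Initialize: acc = 4
Entering loop: for i in range(7):

After execution: acc = 60
60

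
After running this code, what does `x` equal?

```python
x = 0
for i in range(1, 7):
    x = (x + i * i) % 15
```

Let's trace through this code step by step.

Initialize: x = 0
Entering loop: for i in range(1, 7):

After execution: x = 1
1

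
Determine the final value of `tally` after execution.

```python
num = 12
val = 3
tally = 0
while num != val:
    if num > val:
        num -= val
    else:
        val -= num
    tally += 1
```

Let's trace through this code step by step.

Initialize: num = 12
Initialize: val = 3
Initialize: tally = 0
Entering loop: while num != val:

After execution: tally = 3
3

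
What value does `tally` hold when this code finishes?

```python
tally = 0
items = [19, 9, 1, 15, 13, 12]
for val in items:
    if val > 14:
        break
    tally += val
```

Let's trace through this code step by step.

Initialize: tally = 0
Initialize: items = [19, 9, 1, 15, 13, 12]
Entering loop: for val in items:

After execution: tally = 0
0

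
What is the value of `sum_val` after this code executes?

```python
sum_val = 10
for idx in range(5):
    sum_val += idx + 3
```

Let's trace through this code step by step.

Initialize: sum_val = 10
Entering loop: for idx in range(5):

After execution: sum_val = 35
35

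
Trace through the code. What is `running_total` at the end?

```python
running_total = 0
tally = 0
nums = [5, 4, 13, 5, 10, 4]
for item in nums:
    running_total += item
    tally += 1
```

Let's trace through this code step by step.

Initialize: running_total = 0
Initialize: tally = 0
Initialize: nums = [5, 4, 13, 5, 10, 4]
Entering loop: for item in nums:

After execution: running_total = 41
41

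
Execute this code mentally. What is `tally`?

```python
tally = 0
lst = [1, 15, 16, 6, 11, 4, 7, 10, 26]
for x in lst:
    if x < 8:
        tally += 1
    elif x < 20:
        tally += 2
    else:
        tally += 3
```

Let's trace through this code step by step.

Initialize: tally = 0
Initialize: lst = [1, 15, 16, 6, 11, 4, 7, 10, 26]
Entering loop: for x in lst:

After execution: tally = 15
15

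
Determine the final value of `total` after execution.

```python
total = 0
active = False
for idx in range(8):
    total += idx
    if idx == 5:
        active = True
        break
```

Let's trace through this code step by step.

Initialize: total = 0
Initialize: active = False
Entering loop: for idx in range(8):

After execution: total = 15
15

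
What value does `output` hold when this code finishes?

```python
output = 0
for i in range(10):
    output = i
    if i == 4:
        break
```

Let's trace through this code step by step.

Initialize: output = 0
Entering loop: for i in range(10):

After execution: output = 4
4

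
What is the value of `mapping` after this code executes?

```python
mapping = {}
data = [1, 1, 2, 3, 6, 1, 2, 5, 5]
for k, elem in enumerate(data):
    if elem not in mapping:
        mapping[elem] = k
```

Let's trace through this code step by step.

Initialize: mapping = {}
Initialize: data = [1, 1, 2, 3, 6, 1, 2, 5, 5]
Entering loop: for k, elem in enumerate(data):

After execution: mapping = {1: 0, 2: 2, 3: 3, 6: 4, 5: 7}
{1: 0, 2: 2, 3: 3, 6: 4, 5: 7}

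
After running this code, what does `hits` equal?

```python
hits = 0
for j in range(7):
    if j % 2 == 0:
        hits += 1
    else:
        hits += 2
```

Let's trace through this code step by step.

Initialize: hits = 0
Entering loop: for j in range(7):

After execution: hits = 10
10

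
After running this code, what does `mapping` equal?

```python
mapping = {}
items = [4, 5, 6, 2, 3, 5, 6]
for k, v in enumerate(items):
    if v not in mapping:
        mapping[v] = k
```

Let's trace through this code step by step.

Initialize: mapping = {}
Initialize: items = [4, 5, 6, 2, 3, 5, 6]
Entering loop: for k, v in enumerate(items):

After execution: mapping = {4: 0, 5: 1, 6: 2, 2: 3, 3: 4}
{4: 0, 5: 1, 6: 2, 2: 3, 3: 4}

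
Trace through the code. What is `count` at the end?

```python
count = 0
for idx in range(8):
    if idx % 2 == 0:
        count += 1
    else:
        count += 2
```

Let's trace through this code step by step.

Initialize: count = 0
Entering loop: for idx in range(8):

After execution: count = 12
12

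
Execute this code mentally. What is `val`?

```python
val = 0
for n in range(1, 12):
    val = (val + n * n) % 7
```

Let's trace through this code step by step.

Initialize: val = 0
Entering loop: for n in range(1, 12):

After execution: val = 2
2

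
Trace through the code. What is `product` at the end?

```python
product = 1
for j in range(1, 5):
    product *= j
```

Let's trace through this code step by step.

Initialize: product = 1
Entering loop: for j in range(1, 5):

After execution: product = 24
24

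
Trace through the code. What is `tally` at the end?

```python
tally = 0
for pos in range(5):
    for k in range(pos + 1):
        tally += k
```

Let's trace through this code step by step.

Initialize: tally = 0
Entering loop: for pos in range(5):

After execution: tally = 20
20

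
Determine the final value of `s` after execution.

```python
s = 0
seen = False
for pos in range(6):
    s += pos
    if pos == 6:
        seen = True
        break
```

Let's trace through this code step by step.

Initialize: s = 0
Initialize: seen = False
Entering loop: for pos in range(6):

After execution: s = 15
15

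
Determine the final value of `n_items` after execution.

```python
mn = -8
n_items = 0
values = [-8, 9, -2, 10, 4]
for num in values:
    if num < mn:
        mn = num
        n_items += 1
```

Let's trace through this code step by step.

Initialize: mn = -8
Initialize: n_items = 0
Initialize: values = [-8, 9, -2, 10, 4]
Entering loop: for num in values:

After execution: n_items = 0
0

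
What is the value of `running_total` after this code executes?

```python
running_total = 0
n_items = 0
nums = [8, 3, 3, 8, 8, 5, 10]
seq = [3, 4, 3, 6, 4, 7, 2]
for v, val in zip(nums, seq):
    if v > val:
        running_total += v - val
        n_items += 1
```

Let's trace through this code step by step.

Initialize: running_total = 0
Initialize: n_items = 0
Initialize: nums = [8, 3, 3, 8, 8, 5, 10]
Initialize: seq = [3, 4, 3, 6, 4, 7, 2]
Entering loop: for v, val in zip(nums, seq):

After execution: running_total = 19
19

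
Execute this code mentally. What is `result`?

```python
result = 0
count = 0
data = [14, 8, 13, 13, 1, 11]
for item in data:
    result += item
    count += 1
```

Let's trace through this code step by step.

Initialize: result = 0
Initialize: count = 0
Initialize: data = [14, 8, 13, 13, 1, 11]
Entering loop: for item in data:

After execution: result = 60
60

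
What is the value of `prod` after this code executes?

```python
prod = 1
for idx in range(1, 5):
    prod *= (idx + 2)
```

Let's trace through this code step by step.

Initialize: prod = 1
Entering loop: for idx in range(1, 5):

After execution: prod = 360
360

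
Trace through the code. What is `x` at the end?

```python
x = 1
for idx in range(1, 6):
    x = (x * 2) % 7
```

Let's trace through this code step by step.

Initialize: x = 1
Entering loop: for idx in range(1, 6):

After execution: x = 4
4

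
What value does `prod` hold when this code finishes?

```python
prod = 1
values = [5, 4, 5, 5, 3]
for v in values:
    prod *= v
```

Let's trace through this code step by step.

Initialize: prod = 1
Initialize: values = [5, 4, 5, 5, 3]
Entering loop: for v in values:

After execution: prod = 1500
1500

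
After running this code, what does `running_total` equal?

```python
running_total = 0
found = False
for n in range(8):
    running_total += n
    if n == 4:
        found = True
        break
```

Let's trace through this code step by step.

Initialize: running_total = 0
Initialize: found = False
Entering loop: for n in range(8):

After execution: running_total = 10
10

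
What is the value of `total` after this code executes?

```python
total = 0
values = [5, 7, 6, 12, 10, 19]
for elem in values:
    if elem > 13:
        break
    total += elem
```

Let's trace through this code step by step.

Initialize: total = 0
Initialize: values = [5, 7, 6, 12, 10, 19]
Entering loop: for elem in values:

After execution: total = 40
40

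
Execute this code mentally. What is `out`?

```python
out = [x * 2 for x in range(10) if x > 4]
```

Let's trace through this code step by step.

Initialize: out = [x * 2 for x in range(10) if x > 4]

After execution: out = [10, 12, 14, 16, 18]
[10, 12, 14, 16, 18]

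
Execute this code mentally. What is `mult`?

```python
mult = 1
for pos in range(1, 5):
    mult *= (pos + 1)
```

Let's trace through this code step by step.

Initialize: mult = 1
Entering loop: for pos in range(1, 5):

After execution: mult = 120
120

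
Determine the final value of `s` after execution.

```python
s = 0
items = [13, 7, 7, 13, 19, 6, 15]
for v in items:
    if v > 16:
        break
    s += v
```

Let's trace through this code step by step.

Initialize: s = 0
Initialize: items = [13, 7, 7, 13, 19, 6, 15]
Entering loop: for v in items:

After execution: s = 40
40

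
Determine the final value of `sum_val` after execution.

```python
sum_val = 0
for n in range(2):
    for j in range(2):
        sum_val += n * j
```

Let's trace through this code step by step.

Initialize: sum_val = 0
Entering loop: for n in range(2):

After execution: sum_val = 1
1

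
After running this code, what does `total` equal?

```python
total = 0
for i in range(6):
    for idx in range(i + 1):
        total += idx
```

Let's trace through this code step by step.

Initialize: total = 0
Entering loop: for i in range(6):

After execution: total = 35
35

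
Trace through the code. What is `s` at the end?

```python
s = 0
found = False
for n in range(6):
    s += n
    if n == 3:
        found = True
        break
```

Let's trace through this code step by step.

Initialize: s = 0
Initialize: found = False
Entering loop: for n in range(6):

After execution: s = 6
6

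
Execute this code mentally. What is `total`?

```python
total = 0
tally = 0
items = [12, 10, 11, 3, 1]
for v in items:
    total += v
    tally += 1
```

Let's trace through this code step by step.

Initialize: total = 0
Initialize: tally = 0
Initialize: items = [12, 10, 11, 3, 1]
Entering loop: for v in items:

After execution: total = 37
37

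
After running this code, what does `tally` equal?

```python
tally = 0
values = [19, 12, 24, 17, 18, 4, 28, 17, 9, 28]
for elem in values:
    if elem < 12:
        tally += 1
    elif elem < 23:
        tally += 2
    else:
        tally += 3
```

Let's trace through this code step by step.

Initialize: tally = 0
Initialize: values = [19, 12, 24, 17, 18, 4, 28, 17, 9, 28]
Entering loop: for elem in values:

After execution: tally = 21
21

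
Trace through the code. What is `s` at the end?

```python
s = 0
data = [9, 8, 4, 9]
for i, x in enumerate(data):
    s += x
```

Let's trace through this code step by step.

Initialize: s = 0
Initialize: data = [9, 8, 4, 9]
Entering loop: for i, x in enumerate(data):

After execution: s = 30
30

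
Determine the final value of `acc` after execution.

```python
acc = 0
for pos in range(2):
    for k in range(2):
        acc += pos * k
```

Let's trace through this code step by step.

Initialize: acc = 0
Entering loop: for pos in range(2):

After execution: acc = 1
1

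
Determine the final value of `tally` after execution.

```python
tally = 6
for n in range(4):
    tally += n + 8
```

Let's trace through this code step by step.

Initialize: tally = 6
Entering loop: for n in range(4):

After execution: tally = 44
44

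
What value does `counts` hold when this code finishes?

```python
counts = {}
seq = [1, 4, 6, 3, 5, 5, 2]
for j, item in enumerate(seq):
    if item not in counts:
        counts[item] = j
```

Let's trace through this code step by step.

Initialize: counts = {}
Initialize: seq = [1, 4, 6, 3, 5, 5, 2]
Entering loop: for j, item in enumerate(seq):

After execution: counts = {1: 0, 4: 1, 6: 2, 3: 3, 5: 4, 2: 6}
{1: 0, 4: 1, 6: 2, 3: 3, 5: 4, 2: 6}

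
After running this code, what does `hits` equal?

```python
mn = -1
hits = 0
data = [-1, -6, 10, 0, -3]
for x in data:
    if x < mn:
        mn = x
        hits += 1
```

Let's trace through this code step by step.

Initialize: mn = -1
Initialize: hits = 0
Initialize: data = [-1, -6, 10, 0, -3]
Entering loop: for x in data:

After execution: hits = 1
1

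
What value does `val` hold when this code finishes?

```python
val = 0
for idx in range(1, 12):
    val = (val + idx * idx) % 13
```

Let's trace through this code step by step.

Initialize: val = 0
Entering loop: for idx in range(1, 12):

After execution: val = 12
12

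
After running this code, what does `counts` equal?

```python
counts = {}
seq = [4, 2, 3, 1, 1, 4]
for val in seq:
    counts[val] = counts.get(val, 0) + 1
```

Let's trace through this code step by step.

Initialize: counts = {}
Initialize: seq = [4, 2, 3, 1, 1, 4]
Entering loop: for val in seq:

After execution: counts = {4: 2, 2: 1, 3: 1, 1: 2}
{4: 2, 2: 1, 3: 1, 1: 2}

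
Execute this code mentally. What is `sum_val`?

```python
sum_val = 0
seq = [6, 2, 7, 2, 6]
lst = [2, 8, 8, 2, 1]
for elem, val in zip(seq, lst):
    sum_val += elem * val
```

Let's trace through this code step by step.

Initialize: sum_val = 0
Initialize: seq = [6, 2, 7, 2, 6]
Initialize: lst = [2, 8, 8, 2, 1]
Entering loop: for elem, val in zip(seq, lst):

After execution: sum_val = 94
94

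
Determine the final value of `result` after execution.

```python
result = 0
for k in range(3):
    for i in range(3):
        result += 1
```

Let's trace through this code step by step.

Initialize: result = 0
Entering loop: for k in range(3):

After execution: result = 9
9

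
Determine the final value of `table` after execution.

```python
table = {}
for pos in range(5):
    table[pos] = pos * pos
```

Let's trace through this code step by step.

Initialize: table = {}
Entering loop: for pos in range(5):

After execution: table = {0: 0, 1: 1, 2: 4, 3: 9, 4: 16}
{0: 0, 1: 1, 2: 4, 3: 9, 4: 16}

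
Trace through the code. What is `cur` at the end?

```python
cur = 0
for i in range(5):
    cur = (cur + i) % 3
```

Let's trace through this code step by step.

Initialize: cur = 0
Entering loop: for i in range(5):

After execution: cur = 1
1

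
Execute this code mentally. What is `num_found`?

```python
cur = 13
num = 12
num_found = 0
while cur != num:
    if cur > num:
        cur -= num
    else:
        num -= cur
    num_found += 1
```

Let's trace through this code step by step.

Initialize: cur = 13
Initialize: num = 12
Initialize: num_found = 0
Entering loop: while cur != num:

After execution: num_found = 12
12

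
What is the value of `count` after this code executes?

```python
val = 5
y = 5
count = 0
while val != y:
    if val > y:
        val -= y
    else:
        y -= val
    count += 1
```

Let's trace through this code step by step.

Initialize: val = 5
Initialize: y = 5
Initialize: count = 0
Entering loop: while val != y:

After execution: count = 0
0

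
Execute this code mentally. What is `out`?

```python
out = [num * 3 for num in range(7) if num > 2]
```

Let's trace through this code step by step.

Initialize: out = [num * 3 for num in range(7) if num > 2]

After execution: out = [9, 12, 15, 18]
[9, 12, 15, 18]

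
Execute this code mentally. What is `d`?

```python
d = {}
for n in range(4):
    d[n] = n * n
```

Let's trace through this code step by step.

Initialize: d = {}
Entering loop: for n in range(4):

After execution: d = {0: 0, 1: 1, 2: 4, 3: 9}
{0: 0, 1: 1, 2: 4, 3: 9}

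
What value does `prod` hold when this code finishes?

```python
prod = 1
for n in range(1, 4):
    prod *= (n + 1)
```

Let's trace through this code step by step.

Initialize: prod = 1
Entering loop: for n in range(1, 4):

After execution: prod = 24
24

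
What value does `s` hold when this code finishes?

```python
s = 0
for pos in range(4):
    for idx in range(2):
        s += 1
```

Let's trace through this code step by step.

Initialize: s = 0
Entering loop: for pos in range(4):

After execution: s = 8
8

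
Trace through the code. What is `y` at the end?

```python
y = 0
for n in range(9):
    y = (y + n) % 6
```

Let's trace through this code step by step.

Initialize: y = 0
Entering loop: for n in range(9):

After execution: y = 0
0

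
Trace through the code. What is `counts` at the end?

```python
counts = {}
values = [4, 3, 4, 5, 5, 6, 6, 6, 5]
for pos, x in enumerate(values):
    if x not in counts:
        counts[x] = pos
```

Let's trace through this code step by step.

Initialize: counts = {}
Initialize: values = [4, 3, 4, 5, 5, 6, 6, 6, 5]
Entering loop: for pos, x in enumerate(values):

After execution: counts = {4: 0, 3: 1, 5: 3, 6: 5}
{4: 0, 3: 1, 5: 3, 6: 5}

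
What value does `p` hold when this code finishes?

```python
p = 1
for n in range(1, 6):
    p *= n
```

Let's trace through this code step by step.

Initialize: p = 1
Entering loop: for n in range(1, 6):

After execution: p = 120
120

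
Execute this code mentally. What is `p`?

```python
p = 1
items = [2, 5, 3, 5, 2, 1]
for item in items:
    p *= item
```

Let's trace through this code step by step.

Initialize: p = 1
Initialize: items = [2, 5, 3, 5, 2, 1]
Entering loop: for item in items:

After execution: p = 300
300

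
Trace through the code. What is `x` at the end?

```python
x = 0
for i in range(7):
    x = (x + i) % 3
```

Let's trace through this code step by step.

Initialize: x = 0
Entering loop: for i in range(7):

After execution: x = 0
0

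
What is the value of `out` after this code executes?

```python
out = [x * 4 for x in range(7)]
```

Let's trace through this code step by step.

Initialize: out = [x * 4 for x in range(7)]

After execution: out = [0, 4, 8, 12, 16, 20, 24]
[0, 4, 8, 12, 16, 20, 24]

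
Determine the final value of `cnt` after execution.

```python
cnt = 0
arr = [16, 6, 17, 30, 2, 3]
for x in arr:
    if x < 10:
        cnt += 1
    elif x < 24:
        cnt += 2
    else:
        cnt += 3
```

Let's trace through this code step by step.

Initialize: cnt = 0
Initialize: arr = [16, 6, 17, 30, 2, 3]
Entering loop: for x in arr:

After execution: cnt = 10
10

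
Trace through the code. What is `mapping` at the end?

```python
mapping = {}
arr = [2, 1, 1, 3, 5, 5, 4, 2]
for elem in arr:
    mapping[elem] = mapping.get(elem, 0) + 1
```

Let's trace through this code step by step.

Initialize: mapping = {}
Initialize: arr = [2, 1, 1, 3, 5, 5, 4, 2]
Entering loop: for elem in arr:

After execution: mapping = {2: 2, 1: 2, 3: 1, 5: 2, 4: 1}
{2: 2, 1: 2, 3: 1, 5: 2, 4: 1}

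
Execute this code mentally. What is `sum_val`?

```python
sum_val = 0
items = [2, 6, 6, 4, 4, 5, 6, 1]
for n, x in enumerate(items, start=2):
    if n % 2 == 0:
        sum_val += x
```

Let's trace through this code step by step.

Initialize: sum_val = 0
Initialize: items = [2, 6, 6, 4, 4, 5, 6, 1]
Entering loop: for n, x in enumerate(items, start=2):

After execution: sum_val = 18
18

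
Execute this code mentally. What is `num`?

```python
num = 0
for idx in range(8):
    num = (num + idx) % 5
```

Let's trace through this code step by step.

Initialize: num = 0
Entering loop: for idx in range(8):

After execution: num = 3
3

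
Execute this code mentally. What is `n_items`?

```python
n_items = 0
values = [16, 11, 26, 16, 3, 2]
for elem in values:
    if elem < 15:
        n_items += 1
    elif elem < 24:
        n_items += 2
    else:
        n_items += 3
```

Let's trace through this code step by step.

Initialize: n_items = 0
Initialize: values = [16, 11, 26, 16, 3, 2]
Entering loop: for elem in values:

After execution: n_items = 10
10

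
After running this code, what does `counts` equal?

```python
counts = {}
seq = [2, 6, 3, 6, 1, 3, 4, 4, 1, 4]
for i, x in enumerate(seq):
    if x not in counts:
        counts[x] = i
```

Let's trace through this code step by step.

Initialize: counts = {}
Initialize: seq = [2, 6, 3, 6, 1, 3, 4, 4, 1, 4]
Entering loop: for i, x in enumerate(seq):

After execution: counts = {2: 0, 6: 1, 3: 2, 1: 4, 4: 6}
{2: 0, 6: 1, 3: 2, 1: 4, 4: 6}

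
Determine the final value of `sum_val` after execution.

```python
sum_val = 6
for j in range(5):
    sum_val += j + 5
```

Let's trace through this code step by step.

Initialize: sum_val = 6
Entering loop: for j in range(5):

After execution: sum_val = 41
41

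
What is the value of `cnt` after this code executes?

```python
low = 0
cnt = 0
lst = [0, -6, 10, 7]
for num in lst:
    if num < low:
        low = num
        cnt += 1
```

Let's trace through this code step by step.

Initialize: low = 0
Initialize: cnt = 0
Initialize: lst = [0, -6, 10, 7]
Entering loop: for num in lst:

After execution: cnt = 1
1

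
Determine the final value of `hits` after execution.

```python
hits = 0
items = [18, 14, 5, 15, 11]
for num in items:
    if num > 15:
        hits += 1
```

Let's trace through this code step by step.

Initialize: hits = 0
Initialize: items = [18, 14, 5, 15, 11]
Entering loop: for num in items:

After execution: hits = 1
1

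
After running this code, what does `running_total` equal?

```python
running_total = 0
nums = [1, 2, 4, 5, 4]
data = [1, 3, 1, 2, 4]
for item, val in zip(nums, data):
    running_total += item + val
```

Let's trace through this code step by step.

Initialize: running_total = 0
Initialize: nums = [1, 2, 4, 5, 4]
Initialize: data = [1, 3, 1, 2, 4]
Entering loop: for item, val in zip(nums, data):

After execution: running_total = 27
27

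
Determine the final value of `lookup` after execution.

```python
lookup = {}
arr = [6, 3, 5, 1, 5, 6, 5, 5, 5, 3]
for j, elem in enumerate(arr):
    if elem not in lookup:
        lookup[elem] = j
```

Let's trace through this code step by step.

Initialize: lookup = {}
Initialize: arr = [6, 3, 5, 1, 5, 6, 5, 5, 5, 3]
Entering loop: for j, elem in enumerate(arr):

After execution: lookup = {6: 0, 3: 1, 5: 2, 1: 3}
{6: 0, 3: 1, 5: 2, 1: 3}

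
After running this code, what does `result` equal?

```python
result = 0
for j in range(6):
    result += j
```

Let's trace through this code step by step.

Initialize: result = 0
Entering loop: for j in range(6):

After execution: result = 15
15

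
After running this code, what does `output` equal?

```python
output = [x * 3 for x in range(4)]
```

Let's trace through this code step by step.

Initialize: output = [x * 3 for x in range(4)]

After execution: output = [0, 3, 6, 9]
[0, 3, 6, 9]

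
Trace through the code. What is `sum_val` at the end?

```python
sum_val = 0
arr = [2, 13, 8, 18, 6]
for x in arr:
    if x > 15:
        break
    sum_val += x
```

Let's trace through this code step by step.

Initialize: sum_val = 0
Initialize: arr = [2, 13, 8, 18, 6]
Entering loop: for x in arr:

After execution: sum_val = 23
23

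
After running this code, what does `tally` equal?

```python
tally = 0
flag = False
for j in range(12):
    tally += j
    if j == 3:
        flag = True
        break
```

Let's trace through this code step by step.

Initialize: tally = 0
Initialize: flag = False
Entering loop: for j in range(12):

After execution: tally = 6
6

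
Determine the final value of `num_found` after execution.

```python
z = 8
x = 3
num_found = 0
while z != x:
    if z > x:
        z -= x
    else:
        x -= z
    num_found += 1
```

Let's trace through this code step by step.

Initialize: z = 8
Initialize: x = 3
Initialize: num_found = 0
Entering loop: while z != x:

After execution: num_found = 4
4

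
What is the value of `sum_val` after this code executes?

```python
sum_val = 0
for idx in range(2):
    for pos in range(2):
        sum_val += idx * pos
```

Let's trace through this code step by step.

Initialize: sum_val = 0
Entering loop: for idx in range(2):

After execution: sum_val = 1
1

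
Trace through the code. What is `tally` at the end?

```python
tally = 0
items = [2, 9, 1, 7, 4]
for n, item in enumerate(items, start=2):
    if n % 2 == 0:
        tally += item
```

Let's trace through this code step by step.

Initialize: tally = 0
Initialize: items = [2, 9, 1, 7, 4]
Entering loop: for n, item in enumerate(items, start=2):

After execution: tally = 7
7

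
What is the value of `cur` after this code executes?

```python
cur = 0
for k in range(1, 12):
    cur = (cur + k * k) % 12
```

Let's trace through this code step by step.

Initialize: cur = 0
Entering loop: for k in range(1, 12):

After execution: cur = 2
2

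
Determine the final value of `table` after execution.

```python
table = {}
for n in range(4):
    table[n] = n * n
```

Let's trace through this code step by step.

Initialize: table = {}
Entering loop: for n in range(4):

After execution: table = {0: 0, 1: 1, 2: 4, 3: 9}
{0: 0, 1: 1, 2: 4, 3: 9}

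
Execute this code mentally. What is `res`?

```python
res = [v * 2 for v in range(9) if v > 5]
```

Let's trace through this code step by step.

Initialize: res = [v * 2 for v in range(9) if v > 5]

After execution: res = [12, 14, 16]
[12, 14, 16]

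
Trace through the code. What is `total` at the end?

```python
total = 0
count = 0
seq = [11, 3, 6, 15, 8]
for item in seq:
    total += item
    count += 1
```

Let's trace through this code step by step.

Initialize: total = 0
Initialize: count = 0
Initialize: seq = [11, 3, 6, 15, 8]
Entering loop: for item in seq:

After execution: total = 43
43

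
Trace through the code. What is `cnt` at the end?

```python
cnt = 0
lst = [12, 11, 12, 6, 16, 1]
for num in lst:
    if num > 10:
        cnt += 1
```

Let's trace through this code step by step.

Initialize: cnt = 0
Initialize: lst = [12, 11, 12, 6, 16, 1]
Entering loop: for num in lst:

After execution: cnt = 4
4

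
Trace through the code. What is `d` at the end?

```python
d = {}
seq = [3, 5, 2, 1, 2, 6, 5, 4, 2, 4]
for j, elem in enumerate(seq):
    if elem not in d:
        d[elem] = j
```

Let's trace through this code step by step.

Initialize: d = {}
Initialize: seq = [3, 5, 2, 1, 2, 6, 5, 4, 2, 4]
Entering loop: for j, elem in enumerate(seq):

After execution: d = {3: 0, 5: 1, 2: 2, 1: 3, 6: 5, 4: 7}
{3: 0, 5: 1, 2: 2, 1: 3, 6: 5, 4: 7}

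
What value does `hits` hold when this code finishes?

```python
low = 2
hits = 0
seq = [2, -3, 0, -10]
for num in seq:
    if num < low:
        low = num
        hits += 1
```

Let's trace through this code step by step.

Initialize: low = 2
Initialize: hits = 0
Initialize: seq = [2, -3, 0, -10]
Entering loop: for num in seq:

After execution: hits = 2
2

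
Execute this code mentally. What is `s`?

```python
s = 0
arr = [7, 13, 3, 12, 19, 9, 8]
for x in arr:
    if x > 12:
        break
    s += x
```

Let's trace through this code step by step.

Initialize: s = 0
Initialize: arr = [7, 13, 3, 12, 19, 9, 8]
Entering loop: for x in arr:

After execution: s = 7
7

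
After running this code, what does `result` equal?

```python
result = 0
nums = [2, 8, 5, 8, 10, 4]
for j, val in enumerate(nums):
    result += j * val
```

Let's trace through this code step by step.

Initialize: result = 0
Initialize: nums = [2, 8, 5, 8, 10, 4]
Entering loop: for j, val in enumerate(nums):

After execution: result = 102
102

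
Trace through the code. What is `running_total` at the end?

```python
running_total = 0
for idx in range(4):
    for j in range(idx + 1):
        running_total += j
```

Let's trace through this code step by step.

Initialize: running_total = 0
Entering loop: for idx in range(4):

After execution: running_total = 10
10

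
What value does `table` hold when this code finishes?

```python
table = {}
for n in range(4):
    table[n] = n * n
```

Let's trace through this code step by step.

Initialize: table = {}
Entering loop: for n in range(4):

After execution: table = {0: 0, 1: 1, 2: 4, 3: 9}
{0: 0, 1: 1, 2: 4, 3: 9}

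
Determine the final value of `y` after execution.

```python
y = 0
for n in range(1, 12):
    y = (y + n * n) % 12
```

Let's trace through this code step by step.

Initialize: y = 0
Entering loop: for n in range(1, 12):

After execution: y = 2
2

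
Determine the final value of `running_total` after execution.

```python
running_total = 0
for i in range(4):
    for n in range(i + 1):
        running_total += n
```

Let's trace through this code step by step.

Initialize: running_total = 0
Entering loop: for i in range(4):

After execution: running_total = 10
10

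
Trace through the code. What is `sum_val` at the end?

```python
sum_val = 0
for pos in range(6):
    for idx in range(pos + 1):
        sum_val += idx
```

Let's trace through this code step by step.

Initialize: sum_val = 0
Entering loop: for pos in range(6):

After execution: sum_val = 35
35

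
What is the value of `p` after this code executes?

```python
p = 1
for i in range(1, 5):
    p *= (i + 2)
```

Let's trace through this code step by step.

Initialize: p = 1
Entering loop: for i in range(1, 5):

After execution: p = 360
360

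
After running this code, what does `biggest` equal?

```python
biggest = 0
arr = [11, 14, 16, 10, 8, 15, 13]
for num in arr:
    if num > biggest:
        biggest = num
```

Let's trace through this code step by step.

Initialize: biggest = 0
Initialize: arr = [11, 14, 16, 10, 8, 15, 13]
Entering loop: for num in arr:

After execution: biggest = 16
16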